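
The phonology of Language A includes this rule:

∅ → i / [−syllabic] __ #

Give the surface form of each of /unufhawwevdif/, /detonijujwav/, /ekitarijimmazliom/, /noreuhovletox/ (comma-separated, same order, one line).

/unufhawwevdif/: the form ends in the consonant /f/, so [i] is inserted word-finally. → [unufhawwevdifi].
/detonijujwav/: the form ends in the consonant /v/, so [i] is inserted word-finally. → [detonijujwavi].
/ekitarijimmazliom/: the form ends in the consonant /m/, so [i] is inserted word-finally. → [ekitarijimmazliomi].
/noreuhovletox/: the form ends in the consonant /x/, so [i] is inserted word-finally. → [noreuhovletoxi].

unufhawwevdifi, detonijujwavi, ekitarijimmazliomi, noreuhovletoxi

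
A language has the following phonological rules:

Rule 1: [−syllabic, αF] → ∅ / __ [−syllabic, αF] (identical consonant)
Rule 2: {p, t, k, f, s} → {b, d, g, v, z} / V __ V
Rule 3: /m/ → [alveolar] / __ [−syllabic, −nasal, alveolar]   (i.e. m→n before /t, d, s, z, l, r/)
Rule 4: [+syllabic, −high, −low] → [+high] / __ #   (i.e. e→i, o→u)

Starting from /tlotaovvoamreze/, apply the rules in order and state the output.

Rule 1 (degemination): /vv/ is a geminate; the first /v/ deletes. /tlotaovvoamreze/ → tlotaovoamreze.
Rule 2 (intervocalic voicing): /t/ is a voiceless obstruent between vowels /o/ and /a/, so it voices to [d]. /tlotaovoamreze/ → tlodaovoamreze.
Rule 3 (nasal place assimilation): /m/ precedes the alveolar consonant /r/, so it assimilates in place to [n]. /tlodaovoamreze/ → tlodaovoanreze.
Rule 4 (final vowel raising): /e/ is a mid vowel in word-final position, so it raises to [i]. /tlodaovoanreze/ → tlodaovoanrezi.

tlodaovoanrezi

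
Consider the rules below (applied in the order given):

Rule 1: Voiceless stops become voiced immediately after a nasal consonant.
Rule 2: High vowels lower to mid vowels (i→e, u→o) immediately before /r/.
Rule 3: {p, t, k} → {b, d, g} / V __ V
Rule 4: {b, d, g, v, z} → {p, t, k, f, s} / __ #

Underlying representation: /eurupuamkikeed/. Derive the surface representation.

eorubuamgigeet

Rule 1 (post-nasal voicing): /k/ is a voiceless stop immediately after the nasal /m/, so it voices to [g]. /eurupuamkikeed/ → eurupuamgikeed.
Rule 2 (pre-rhotic lowering): /u/ is a high vowel immediately before /r/, so it lowers to [o]. /eurupuamgikeed/ → eorupuamgikeed.
Rule 3 (intervocalic voicing): /p/ is a voiceless stop between vowels /u/ and /u/, so it voices to [b]. /k/ is a voiceless stop between vowels /i/ and /e/, so it voices to [g]. /eorupuamgikeed/ → eorubuamgigeed.
Rule 4 (final devoicing): /d/ is a voiced obstruent in word-final position, so it devoices to [t]. /eorubuamgigeed/ → eorubuamgigeet.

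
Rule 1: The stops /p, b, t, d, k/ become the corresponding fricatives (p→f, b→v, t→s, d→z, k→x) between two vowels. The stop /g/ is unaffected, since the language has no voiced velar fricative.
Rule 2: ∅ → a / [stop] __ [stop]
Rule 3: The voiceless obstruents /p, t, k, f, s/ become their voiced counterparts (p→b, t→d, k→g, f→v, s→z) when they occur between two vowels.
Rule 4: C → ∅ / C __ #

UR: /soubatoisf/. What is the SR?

Rule 1 (intervocalic spirantization): /b/ is a stop between vowels /u/ and /a/, so it spirantizes to the fricative [v]. /t/ is a stop between vowels /a/ and /o/, so it spirantizes to the fricative [s]. /soubatoisf/ → souvasoisf.
Rule 2 (stop-cluster a-epenthesis): no segment meets the environment; /souvasoisf/ is unchanged.
Rule 3 (intervocalic voicing): /s/ is a voiceless obstruent between vowels /a/ and /o/, so it voices to [z]. /souvasoisf/ → souvazoisf.
Rule 4 (final cluster simplification): /f/ is the second consonant of a word-final cluster /sf/, so it deletes. /souvazoisf/ → souvazois.

souvazois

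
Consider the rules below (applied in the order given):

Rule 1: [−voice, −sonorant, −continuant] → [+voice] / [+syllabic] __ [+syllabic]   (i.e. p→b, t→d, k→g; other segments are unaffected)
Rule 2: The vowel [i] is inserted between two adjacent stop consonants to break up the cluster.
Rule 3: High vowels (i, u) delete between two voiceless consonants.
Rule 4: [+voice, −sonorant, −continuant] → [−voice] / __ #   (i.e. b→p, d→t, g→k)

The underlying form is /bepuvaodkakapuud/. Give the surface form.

bebuvaodikagabuut

Rule 1 (intervocalic voicing): /p/ is a voiceless stop between vowels /e/ and /u/, so it voices to [b]. /k/ is a voiceless stop between vowels /a/ and /a/, so it voices to [g]. /p/ is a voiceless stop between vowels /a/ and /u/, so it voices to [b]. /bepuvaodkakapuud/ → bebuvaodkagabuud.
Rule 2 (stop-cluster i-epenthesis): /d/ and /k/ form a stop–stop cluster, so [i] is inserted between them. /bebuvaodkagabuud/ → bebuvaodikagabuud.
Rule 3 (high vowel syncope): no segment meets the environment; /bebuvaodikagabuud/ is unchanged.
Rule 4 (final devoicing): /d/ is a voiced stop in word-final position, so it devoices to [t]. /bebuvaodikagabuud/ → bebuvaodikagabuut.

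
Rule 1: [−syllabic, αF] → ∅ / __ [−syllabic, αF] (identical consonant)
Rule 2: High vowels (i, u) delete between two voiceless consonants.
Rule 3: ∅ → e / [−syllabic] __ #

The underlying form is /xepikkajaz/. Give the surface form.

Rule 1 (degemination): /kk/ is a geminate; the first /k/ deletes. /xepikkajaz/ → xepikajaz.
Rule 2 (high vowel syncope): /i/ is a high vowel flanked by voiceless consonants /p/ and /k/, so it deletes. /xepikajaz/ → xepkajaz.
Rule 3 (final e-epenthesis): the form ends in the consonant /z/, so [e] is inserted word-finally. /xepkajaz/ → xepkajaze.

xepkajaze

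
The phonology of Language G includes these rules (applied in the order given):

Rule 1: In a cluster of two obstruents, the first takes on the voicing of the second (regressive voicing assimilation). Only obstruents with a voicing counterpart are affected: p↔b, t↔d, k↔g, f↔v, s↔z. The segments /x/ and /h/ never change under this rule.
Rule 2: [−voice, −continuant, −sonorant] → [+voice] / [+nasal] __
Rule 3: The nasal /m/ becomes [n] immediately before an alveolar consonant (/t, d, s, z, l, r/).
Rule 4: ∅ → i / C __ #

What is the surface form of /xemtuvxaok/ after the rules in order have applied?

xendufxaoki

Rule 1 (regressive voicing assimilation): /v/ precedes the voiceless obstruent /x/, so it devoices to [f] by assimilation. /xemtuvxaok/ → xemtufxaok.
Rule 2 (post-nasal voicing): /t/ is a voiceless stop immediately after the nasal /m/, so it voices to [d]. /xemtufxaok/ → xemdufxaok.
Rule 3 (nasal place assimilation): /m/ precedes the alveolar consonant /d/, so it assimilates in place to [n]. /xemdufxaok/ → xendufxaok.
Rule 4 (final i-epenthesis): the form ends in the consonant /k/, so [i] is inserted word-finally. /xendufxaok/ → xendufxaoki.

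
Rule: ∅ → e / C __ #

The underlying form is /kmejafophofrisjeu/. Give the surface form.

kmejafophofrisjeu

No segment of /kmejafophofrisjeu/ meets the structural description of the rule, so the form surfaces unchanged.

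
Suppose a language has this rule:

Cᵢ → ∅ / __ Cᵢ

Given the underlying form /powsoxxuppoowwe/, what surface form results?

powsoxupoowe

/xx/ is a geminate; the first /x/ deletes.
/pp/ is a geminate; the first /p/ deletes.
/ww/ is a geminate; the first /w/ deletes.
Surface form: [powsoxupoowe].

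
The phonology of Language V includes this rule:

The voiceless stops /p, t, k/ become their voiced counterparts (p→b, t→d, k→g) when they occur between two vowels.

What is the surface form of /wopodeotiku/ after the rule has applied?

wobodeodigu

/p/ is a voiceless stop between vowels /o/ and /o/, so it voices to [b].
/t/ is a voiceless stop between vowels /o/ and /i/, so it voices to [d].
/k/ is a voiceless stop between vowels /i/ and /u/, so it voices to [g].
Surface form: [wobodeodigu].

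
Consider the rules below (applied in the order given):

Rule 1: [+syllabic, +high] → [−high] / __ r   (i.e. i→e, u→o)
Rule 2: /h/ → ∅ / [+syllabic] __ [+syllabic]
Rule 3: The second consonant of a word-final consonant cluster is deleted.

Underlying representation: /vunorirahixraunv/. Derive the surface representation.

Rule 1 (pre-rhotic lowering): /i/ is a high vowel immediately before /r/, so it lowers to [e]. /vunorirahixraunv/ → vunorerahixraunv.
Rule 2 (intervocalic h-deletion): /h/ occurs between vowels /a/ and /i/, so it deletes. /vunorerahixraunv/ → vunoreraixraunv.
Rule 3 (final cluster simplification): /v/ is the second consonant of a word-final cluster /nv/, so it deletes. /vunoreraixraunv/ → vunoreraixraun.

vunoreraixraun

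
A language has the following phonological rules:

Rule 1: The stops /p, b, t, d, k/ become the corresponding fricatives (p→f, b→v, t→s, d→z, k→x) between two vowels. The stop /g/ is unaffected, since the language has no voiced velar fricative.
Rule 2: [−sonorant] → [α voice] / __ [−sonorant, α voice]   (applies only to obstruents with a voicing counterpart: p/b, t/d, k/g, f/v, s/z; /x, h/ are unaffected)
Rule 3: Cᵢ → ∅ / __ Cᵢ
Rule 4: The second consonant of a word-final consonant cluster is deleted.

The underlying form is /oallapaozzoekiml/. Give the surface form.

Rule 1 (intervocalic spirantization): /p/ is a stop between vowels /a/ and /a/, so it spirantizes to the fricative [f]. /k/ is a stop between vowels /e/ and /i/, so it spirantizes to the fricative [x]. /oallapaozzoekiml/ → oallafaozzoeximl.
Rule 2 (regressive voicing assimilation): no segment meets the environment; /oallafaozzoeximl/ is unchanged.
Rule 3 (degemination): /ll/ is a geminate; the first /l/ deletes. /zz/ is a geminate; the first /z/ deletes. /oallafaozzoeximl/ → oalafaozoeximl.
Rule 4 (final cluster simplification): /l/ is the second consonant of a word-final cluster /ml/, so it deletes. /oalafaozoeximl/ → oalafaozoexim.

oalafaozoexim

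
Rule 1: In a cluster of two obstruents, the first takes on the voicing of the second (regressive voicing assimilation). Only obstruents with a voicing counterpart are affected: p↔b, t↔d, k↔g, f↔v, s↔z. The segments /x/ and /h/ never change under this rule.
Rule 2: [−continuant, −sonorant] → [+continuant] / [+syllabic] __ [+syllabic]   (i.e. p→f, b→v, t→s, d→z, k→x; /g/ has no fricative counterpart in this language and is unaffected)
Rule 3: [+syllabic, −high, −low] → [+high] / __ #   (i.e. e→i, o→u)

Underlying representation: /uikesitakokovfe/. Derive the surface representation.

uixesisaxoxoffi

Rule 1 (regressive voicing assimilation): /v/ precedes the voiceless obstruent /f/, so it devoices to [f] by assimilation. /uikesitakokovfe/ → uikesitakokoffe.
Rule 2 (intervocalic spirantization): /k/ is a stop between vowels /i/ and /e/, so it spirantizes to the fricative [x]. /t/ is a stop between vowels /i/ and /a/, so it spirantizes to the fricative [s]. /k/ is a stop between vowels /a/ and /o/, so it spirantizes to the fricative [x]. /k/ is a stop between vowels /o/ and /o/, so it spirantizes to the fricative [x]. /uikesitakokoffe/ → uixesisaxoxoffe.
Rule 3 (final vowel raising): /e/ is a mid vowel in word-final position, so it raises to [i]. /uixesisaxoxoffe/ → uixesisaxoxoffi.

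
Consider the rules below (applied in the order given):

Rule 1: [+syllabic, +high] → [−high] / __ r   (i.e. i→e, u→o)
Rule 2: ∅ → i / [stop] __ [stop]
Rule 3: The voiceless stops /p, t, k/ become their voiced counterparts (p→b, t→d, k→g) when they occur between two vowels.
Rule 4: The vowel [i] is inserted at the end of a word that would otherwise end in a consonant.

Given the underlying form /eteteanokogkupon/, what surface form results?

Rule 1 (pre-rhotic lowering): no segment meets the environment; /eteteanokogkupon/ is unchanged.
Rule 2 (stop-cluster i-epenthesis): /g/ and /k/ form a stop–stop cluster, so [i] is inserted between them. /eteteanokogkupon/ → eteteanokogikupon.
Rule 3 (intervocalic voicing): /t/ is a voiceless stop between vowels /e/ and /e/, so it voices to [d]. /t/ is a voiceless stop between vowels /e/ and /e/, so it voices to [d]. /k/ is a voiceless stop between vowels /o/ and /o/, so it voices to [g]. /k/ is a voiceless stop between vowels /i/ and /u/, so it voices to [g]. /p/ is a voiceless stop between vowels /u/ and /o/, so it voices to [b]. /eteteanokogikupon/ → ededeanogogigubon.
Rule 4 (final i-epenthesis): the form ends in the consonant /n/, so [i] is inserted word-finally. /ededeanogogigubon/ → ededeanogogiguboni.

ededeanogogiguboni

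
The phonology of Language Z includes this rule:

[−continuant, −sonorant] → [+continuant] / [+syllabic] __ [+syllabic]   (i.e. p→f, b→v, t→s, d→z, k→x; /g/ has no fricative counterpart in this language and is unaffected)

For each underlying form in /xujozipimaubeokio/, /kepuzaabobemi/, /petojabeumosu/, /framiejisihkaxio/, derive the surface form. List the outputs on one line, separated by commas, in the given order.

/xujozipimaubeokio/: /p/ is a stop between vowels /i/ and /i/, so it spirantizes to the fricative [f]. /b/ is a stop between vowels /u/ and /e/, so it spirantizes to the fricative [v]. /k/ is a stop between vowels /o/ and /i/, so it spirantizes to the fricative [x]. → [xujozifimauveoxio].
/kepuzaabobemi/: /p/ is a stop between vowels /e/ and /u/, so it spirantizes to the fricative [f]. /b/ is a stop between vowels /a/ and /o/, so it spirantizes to the fricative [v]. /b/ is a stop between vowels /o/ and /e/, so it spirantizes to the fricative [v]. → [kefuzaavovemi].
/petojabeumosu/: /t/ is a stop between vowels /e/ and /o/, so it spirantizes to the fricative [s]. /b/ is a stop between vowels /a/ and /e/, so it spirantizes to the fricative [v]. → [pesojaveumosu].
/framiejisihkaxio/: the rule's environment is not met; surfaces unchanged as [framiejisihkaxio].

xujozifimauveoxio, kefuzaavovemi, pesojaveumosu, framiejisihkaxio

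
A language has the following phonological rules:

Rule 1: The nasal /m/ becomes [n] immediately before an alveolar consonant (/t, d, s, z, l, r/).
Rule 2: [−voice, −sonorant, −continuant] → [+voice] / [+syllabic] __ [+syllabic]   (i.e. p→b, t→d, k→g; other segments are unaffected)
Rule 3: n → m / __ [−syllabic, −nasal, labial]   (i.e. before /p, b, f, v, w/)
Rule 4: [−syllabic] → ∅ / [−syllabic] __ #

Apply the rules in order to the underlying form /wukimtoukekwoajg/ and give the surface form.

wugintougekwoaj

Rule 1 (nasal place assimilation): /m/ precedes the alveolar consonant /t/, so it assimilates in place to [n]. /wukimtoukekwoajg/ → wukintoukekwoajg.
Rule 2 (intervocalic voicing): /k/ is a voiceless stop between vowels /u/ and /i/, so it voices to [g]. /k/ is a voiceless stop between vowels /u/ and /e/, so it voices to [g]. /wukintoukekwoajg/ → wugintougekwoajg.
Rule 3 (nasal place assimilation): no segment meets the environment; /wugintougekwoajg/ is unchanged.
Rule 4 (final cluster simplification): /g/ is the second consonant of a word-final cluster /jg/, so it deletes. /wugintougekwoajg/ → wugintougekwoaj.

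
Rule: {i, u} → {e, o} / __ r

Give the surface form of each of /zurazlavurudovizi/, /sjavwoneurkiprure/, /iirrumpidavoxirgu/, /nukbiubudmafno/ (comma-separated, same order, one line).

/zurazlavurudovizi/: /u/ is a high vowel immediately before /r/, so it lowers to [o]. /u/ is a high vowel immediately before /r/, so it lowers to [o]. → [zorazlavorudovizi].
/sjavwoneurkiprure/: /u/ is a high vowel immediately before /r/, so it lowers to [o]. /u/ is a high vowel immediately before /r/, so it lowers to [o]. → [sjavwoneorkiprore].
/iirrumpidavoxirgu/: /i/ is a high vowel immediately before /r/, so it lowers to [e]. /i/ is a high vowel immediately before /r/, so it lowers to [e]. → [ierrumpidavoxergu].
/nukbiubudmafno/: the rule's environment is not met; surfaces unchanged as [nukbiubudmafno].

zorazlavorudovizi, sjavwoneorkiprore, ierrumpidavoxergu, nukbiubudmafno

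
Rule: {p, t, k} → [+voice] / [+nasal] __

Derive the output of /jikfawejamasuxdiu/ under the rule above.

jikfawejamasuxdiu

No segment of /jikfawejamasuxdiu/ meets the structural description of the rule, so the form surfaces unchanged.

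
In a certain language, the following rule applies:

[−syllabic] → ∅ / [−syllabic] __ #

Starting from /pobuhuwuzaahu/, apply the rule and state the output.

No segment of /pobuhuwuzaahu/ meets the structural description of the rule, so the form surfaces unchanged.

pobuhuwuzaahu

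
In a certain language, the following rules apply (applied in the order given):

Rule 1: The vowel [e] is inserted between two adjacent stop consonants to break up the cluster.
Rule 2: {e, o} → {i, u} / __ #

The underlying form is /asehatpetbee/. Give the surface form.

Rule 1 (stop-cluster e-epenthesis): /t/ and /p/ form a stop–stop cluster, so [e] is inserted between them. /t/ and /b/ form a stop–stop cluster, so [e] is inserted between them. /asehatpetbee/ → asehatepetebee.
Rule 2 (final vowel raising): /e/ is a mid vowel in word-final position, so it raises to [i]. /asehatepetebee/ → asehatepetebei.

asehatepetebei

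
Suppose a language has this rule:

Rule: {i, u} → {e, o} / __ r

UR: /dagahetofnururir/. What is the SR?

dagahetofnororer

/u/ is a high vowel immediately before /r/, so it lowers to [o].
/u/ is a high vowel immediately before /r/, so it lowers to [o].
/i/ is a high vowel immediately before /r/, so it lowers to [e].
Surface form: [dagahetofnororer].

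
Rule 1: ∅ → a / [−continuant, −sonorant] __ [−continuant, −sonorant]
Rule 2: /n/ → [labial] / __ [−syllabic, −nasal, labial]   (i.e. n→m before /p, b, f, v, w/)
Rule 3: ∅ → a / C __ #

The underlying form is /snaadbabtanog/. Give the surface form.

snaadababatanoga

Rule 1 (stop-cluster a-epenthesis): /d/ and /b/ form a stop–stop cluster, so [a] is inserted between them. /b/ and /t/ form a stop–stop cluster, so [a] is inserted between them. /snaadbabtanog/ → snaadababatanog.
Rule 2 (nasal place assimilation): no segment meets the environment; /snaadababatanog/ is unchanged.
Rule 3 (final a-epenthesis): the form ends in the consonant /g/, so [a] is inserted word-finally. /snaadababatanog/ → snaadababatanoga.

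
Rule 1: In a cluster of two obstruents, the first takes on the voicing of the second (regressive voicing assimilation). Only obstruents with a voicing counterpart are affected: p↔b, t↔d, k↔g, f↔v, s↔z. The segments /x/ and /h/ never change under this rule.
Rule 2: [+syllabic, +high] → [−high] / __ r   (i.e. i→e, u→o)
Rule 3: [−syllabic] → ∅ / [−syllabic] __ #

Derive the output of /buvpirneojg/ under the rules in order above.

bufperneoj

Rule 1 (regressive voicing assimilation): /v/ precedes the voiceless obstruent /p/, so it devoices to [f] by assimilation. /buvpirneojg/ → bufpirneojg.
Rule 2 (pre-rhotic lowering): /i/ is a high vowel immediately before /r/, so it lowers to [e]. /bufpirneojg/ → bufperneojg.
Rule 3 (final cluster simplification): /g/ is the second consonant of a word-final cluster /jg/, so it deletes. /bufperneojg/ → bufperneoj.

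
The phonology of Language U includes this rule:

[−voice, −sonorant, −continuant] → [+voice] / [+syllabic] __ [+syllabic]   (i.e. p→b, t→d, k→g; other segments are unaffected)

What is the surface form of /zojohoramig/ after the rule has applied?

No segment of /zojohoramig/ meets the structural description of the rule, so the form surfaces unchanged.

zojohoramig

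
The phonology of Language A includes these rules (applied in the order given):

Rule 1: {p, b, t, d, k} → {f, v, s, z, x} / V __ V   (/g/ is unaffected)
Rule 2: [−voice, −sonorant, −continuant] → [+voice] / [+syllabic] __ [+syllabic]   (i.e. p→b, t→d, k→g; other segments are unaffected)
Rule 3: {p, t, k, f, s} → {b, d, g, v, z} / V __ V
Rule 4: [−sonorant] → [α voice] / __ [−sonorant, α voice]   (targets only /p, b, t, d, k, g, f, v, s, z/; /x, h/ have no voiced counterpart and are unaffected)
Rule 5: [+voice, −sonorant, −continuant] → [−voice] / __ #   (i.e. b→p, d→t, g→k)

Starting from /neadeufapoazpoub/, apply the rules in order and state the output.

Rule 1 (intervocalic spirantization): /d/ is a stop between vowels /a/ and /e/, so it spirantizes to the fricative [z]. /p/ is a stop between vowels /a/ and /o/, so it spirantizes to the fricative [f]. /neadeufapoazpoub/ → neazeufafoazpoub.
Rule 2 (intervocalic voicing): no segment meets the environment; /neazeufafoazpoub/ is unchanged.
Rule 3 (intervocalic voicing): /f/ is a voiceless obstruent between vowels /u/ and /a/, so it voices to [v]. /f/ is a voiceless obstruent between vowels /a/ and /o/, so it voices to [v]. /neazeufafoazpoub/ → neazeuvavoazpoub.
Rule 4 (regressive voicing assimilation): /z/ precedes the voiceless obstruent /p/, so it devoices to [s] by assimilation. /neazeuvavoazpoub/ → neazeuvavoaspoub.
Rule 5 (final devoicing): /b/ is a voiced stop in word-final position, so it devoices to [p]. /neazeuvavoaspoub/ → neazeuvavoaspoup.

neazeuvavoaspoup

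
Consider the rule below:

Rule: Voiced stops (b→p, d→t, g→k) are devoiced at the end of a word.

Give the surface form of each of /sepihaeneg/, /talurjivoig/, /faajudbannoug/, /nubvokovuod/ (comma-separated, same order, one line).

sepihaenek, talurjivoik, faajudbannouk, nubvokovuot

/sepihaeneg/: /g/ is a voiced stop in word-final position, so it devoices to [k]. → [sepihaenek].
/talurjivoig/: /g/ is a voiced stop in word-final position, so it devoices to [k]. → [talurjivoik].
/faajudbannoug/: /g/ is a voiced stop in word-final position, so it devoices to [k]. → [faajudbannouk].
/nubvokovuod/: /d/ is a voiced stop in word-final position, so it devoices to [t]. → [nubvokovuot].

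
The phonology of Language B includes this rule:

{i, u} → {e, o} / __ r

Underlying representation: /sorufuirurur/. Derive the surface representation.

/i/ is a high vowel immediately before /r/, so it lowers to [e].
/u/ is a high vowel immediately before /r/, so it lowers to [o].
/u/ is a high vowel immediately before /r/, so it lowers to [o].
Surface form: [sorufueroror].

sorufueroror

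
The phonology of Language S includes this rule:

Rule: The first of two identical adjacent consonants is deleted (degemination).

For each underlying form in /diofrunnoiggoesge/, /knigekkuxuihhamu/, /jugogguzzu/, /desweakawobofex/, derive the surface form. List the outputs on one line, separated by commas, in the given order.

/diofrunnoiggoesge/: /nn/ is a geminate; the first /n/ deletes. /gg/ is a geminate; the first /g/ deletes. → [diofrunoigoesge].
/knigekkuxuihhamu/: /kk/ is a geminate; the first /k/ deletes. /hh/ is a geminate; the first /h/ deletes. → [knigekuxuihamu].
/jugogguzzu/: /gg/ is a geminate; the first /g/ deletes. /zz/ is a geminate; the first /z/ deletes. → [jugoguzu].
/desweakawobofex/: the rule's environment is not met; surfaces unchanged as [desweakawobofex].

diofrunoigoesge, knigekuxuihamu, jugoguzu, desweakawobofex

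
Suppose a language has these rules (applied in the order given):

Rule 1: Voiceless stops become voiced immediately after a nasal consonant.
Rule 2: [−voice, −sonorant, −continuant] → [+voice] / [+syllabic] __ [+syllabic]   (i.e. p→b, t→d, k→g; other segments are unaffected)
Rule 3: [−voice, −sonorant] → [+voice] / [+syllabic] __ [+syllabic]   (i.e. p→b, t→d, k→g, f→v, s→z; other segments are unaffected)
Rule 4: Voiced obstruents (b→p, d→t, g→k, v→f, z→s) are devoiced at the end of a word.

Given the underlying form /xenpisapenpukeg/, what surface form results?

xenbizabenbugek

Rule 1 (post-nasal voicing): /p/ is a voiceless stop immediately after the nasal /n/, so it voices to [b]. /p/ is a voiceless stop immediately after the nasal /n/, so it voices to [b]. /xenpisapenpukeg/ → xenbisapenbukeg.
Rule 2 (intervocalic voicing): /p/ is a voiceless stop between vowels /a/ and /e/, so it voices to [b]. /k/ is a voiceless stop between vowels /u/ and /e/, so it voices to [g]. /xenbisapenbukeg/ → xenbisabenbugeg.
Rule 3 (intervocalic voicing): /s/ is a voiceless obstruent between vowels /i/ and /a/, so it voices to [z]. /xenbisabenbugeg/ → xenbizabenbugeg.
Rule 4 (final devoicing): /g/ is a voiced obstruent in word-final position, so it devoices to [k]. /xenbizabenbugeg/ → xenbizabenbugek.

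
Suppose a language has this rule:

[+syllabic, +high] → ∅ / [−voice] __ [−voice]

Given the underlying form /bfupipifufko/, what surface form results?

/u/ is a high vowel flanked by voiceless consonants /f/ and /p/, so it deletes.
/i/ is a high vowel flanked by voiceless consonants /p/ and /p/, so it deletes.
/i/ is a high vowel flanked by voiceless consonants /p/ and /f/, so it deletes.
/u/ is a high vowel flanked by voiceless consonants /f/ and /f/, so it deletes.
Surface form: [bfppffko].

bfppffko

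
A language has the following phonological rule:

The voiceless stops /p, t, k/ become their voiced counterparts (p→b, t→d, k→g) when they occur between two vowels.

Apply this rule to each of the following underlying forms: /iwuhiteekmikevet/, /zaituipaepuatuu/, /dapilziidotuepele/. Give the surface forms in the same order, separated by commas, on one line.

iwuhideekmigevet, zaiduibaebuaduu, dabilziidoduebele

/iwuhiteekmikevet/: /t/ is a voiceless stop between vowels /i/ and /e/, so it voices to [d]. /k/ is a voiceless stop between vowels /i/ and /e/, so it voices to [g]. → [iwuhideekmigevet].
/zaituipaepuatuu/: /t/ is a voiceless stop between vowels /i/ and /u/, so it voices to [d]. /p/ is a voiceless stop between vowels /i/ and /a/, so it voices to [b]. /p/ is a voiceless stop between vowels /e/ and /u/, so it voices to [b]. /t/ is a voiceless stop between vowels /a/ and /u/, so it voices to [d]. → [zaiduibaebuaduu].
/dapilziidotuepele/: /p/ is a voiceless stop between vowels /a/ and /i/, so it voices to [b]. /t/ is a voiceless stop between vowels /o/ and /u/, so it voices to [d]. /p/ is a voiceless stop between vowels /e/ and /e/, so it voices to [b]. → [dabilziidoduebele].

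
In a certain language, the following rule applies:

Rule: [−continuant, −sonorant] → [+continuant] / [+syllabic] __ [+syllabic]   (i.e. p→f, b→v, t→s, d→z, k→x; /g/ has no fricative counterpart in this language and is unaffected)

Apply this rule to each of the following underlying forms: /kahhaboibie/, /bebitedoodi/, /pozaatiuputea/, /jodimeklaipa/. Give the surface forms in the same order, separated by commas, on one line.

kahhavoivie, bevisezoozi, pozaasiufusea, jozimeklaifa

/kahhaboibie/: /b/ is a stop between vowels /a/ and /o/, so it spirantizes to the fricative [v]. /b/ is a stop between vowels /i/ and /i/, so it spirantizes to the fricative [v]. → [kahhavoivie].
/bebitedoodi/: /b/ is a stop between vowels /e/ and /i/, so it spirantizes to the fricative [v]. /t/ is a stop between vowels /i/ and /e/, so it spirantizes to the fricative [s]. /d/ is a stop between vowels /e/ and /o/, so it spirantizes to the fricative [z]. /d/ is a stop between vowels /o/ and /i/, so it spirantizes to the fricative [z]. → [bevisezoozi].
/pozaatiuputea/: /t/ is a stop between vowels /a/ and /i/, so it spirantizes to the fricative [s]. /p/ is a stop between vowels /u/ and /u/, so it spirantizes to the fricative [f]. /t/ is a stop between vowels /u/ and /e/, so it spirantizes to the fricative [s]. → [pozaasiufusea].
/jodimeklaipa/: /d/ is a stop between vowels /o/ and /i/, so it spirantizes to the fricative [z]. /p/ is a stop between vowels /i/ and /a/, so it spirantizes to the fricative [f]. → [jozimeklaifa].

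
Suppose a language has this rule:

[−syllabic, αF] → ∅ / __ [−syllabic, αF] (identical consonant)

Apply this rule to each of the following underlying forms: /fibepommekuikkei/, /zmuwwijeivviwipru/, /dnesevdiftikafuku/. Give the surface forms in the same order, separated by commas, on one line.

fibepomekuikei, zmuwijeiviwipru, dnesevdiftikafuku

/fibepommekuikkei/: /mm/ is a geminate; the first /m/ deletes. /kk/ is a geminate; the first /k/ deletes. → [fibepomekuikei].
/zmuwwijeivviwipru/: /ww/ is a geminate; the first /w/ deletes. /vv/ is a geminate; the first /v/ deletes. → [zmuwijeiviwipru].
/dnesevdiftikafuku/: the rule's environment is not met; surfaces unchanged as [dnesevdiftikafuku].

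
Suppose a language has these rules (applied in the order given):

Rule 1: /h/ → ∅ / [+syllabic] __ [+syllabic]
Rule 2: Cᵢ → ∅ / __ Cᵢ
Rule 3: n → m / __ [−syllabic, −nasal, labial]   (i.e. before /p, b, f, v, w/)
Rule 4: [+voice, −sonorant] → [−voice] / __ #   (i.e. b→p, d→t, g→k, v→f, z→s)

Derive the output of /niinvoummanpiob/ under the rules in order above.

Rule 1 (intervocalic h-deletion): no segment meets the environment; /niinvoummanpiob/ is unchanged.
Rule 2 (degemination): /mm/ is a geminate; the first /m/ deletes. /niinvoummanpiob/ → niinvoumanpiob.
Rule 3 (nasal place assimilation): /n/ precedes the labial consonant /v/, so it assimilates in place to [m]. /n/ precedes the labial consonant /p/, so it assimilates in place to [m]. /niinvoumanpiob/ → niimvoumampiob.
Rule 4 (final devoicing): /b/ is a voiced obstruent in word-final position, so it devoices to [p]. /niimvoumampiob/ → niimvoumampiop.

niimvoumampiop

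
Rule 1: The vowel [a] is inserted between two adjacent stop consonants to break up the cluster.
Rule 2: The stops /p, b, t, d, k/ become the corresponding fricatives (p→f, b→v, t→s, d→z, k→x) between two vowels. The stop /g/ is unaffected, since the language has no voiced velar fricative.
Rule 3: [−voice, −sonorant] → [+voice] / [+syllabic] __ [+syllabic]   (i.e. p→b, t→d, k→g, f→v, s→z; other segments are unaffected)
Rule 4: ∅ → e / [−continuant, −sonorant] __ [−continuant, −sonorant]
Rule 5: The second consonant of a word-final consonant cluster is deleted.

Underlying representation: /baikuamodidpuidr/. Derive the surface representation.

Rule 1 (stop-cluster a-epenthesis): /d/ and /p/ form a stop–stop cluster, so [a] is inserted between them. /baikuamodidpuidr/ → baikuamodidapuidr.
Rule 2 (intervocalic spirantization): /k/ is a stop between vowels /i/ and /u/, so it spirantizes to the fricative [x]. /d/ is a stop between vowels /o/ and /i/, so it spirantizes to the fricative [z]. /d/ is a stop between vowels /i/ and /a/, so it spirantizes to the fricative [z]. /p/ is a stop between vowels /a/ and /u/, so it spirantizes to the fricative [f]. /baikuamodidapuidr/ → baixuamozizafuidr.
Rule 3 (intervocalic voicing): /f/ is a voiceless obstruent between vowels /a/ and /u/, so it voices to [v]. /baixuamozizafuidr/ → baixuamozizavuidr.
Rule 4 (stop-cluster e-epenthesis): no segment meets the environment; /baixuamozizavuidr/ is unchanged.
Rule 5 (final cluster simplification): /r/ is the second consonant of a word-final cluster /dr/, so it deletes. /baixuamozizavuidr/ → baixuamozizavuid.

baixuamozizavuid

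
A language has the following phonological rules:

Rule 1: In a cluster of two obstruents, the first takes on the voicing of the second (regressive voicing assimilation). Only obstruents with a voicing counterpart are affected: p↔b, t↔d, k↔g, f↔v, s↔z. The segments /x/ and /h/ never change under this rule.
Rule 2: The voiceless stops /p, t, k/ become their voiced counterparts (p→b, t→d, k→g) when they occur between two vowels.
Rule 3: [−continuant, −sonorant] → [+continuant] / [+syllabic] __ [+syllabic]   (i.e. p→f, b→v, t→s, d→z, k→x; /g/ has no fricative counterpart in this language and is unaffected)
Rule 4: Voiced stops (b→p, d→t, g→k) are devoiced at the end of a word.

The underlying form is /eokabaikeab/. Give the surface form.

eogavaigeap

Rule 1 (regressive voicing assimilation): no segment meets the environment; /eokabaikeab/ is unchanged.
Rule 2 (intervocalic voicing): /k/ is a voiceless stop between vowels /o/ and /a/, so it voices to [g]. /k/ is a voiceless stop between vowels /i/ and /e/, so it voices to [g]. /eokabaikeab/ → eogabaigeab.
Rule 3 (intervocalic spirantization): /b/ is a stop between vowels /a/ and /a/, so it spirantizes to the fricative [v]. /eogabaigeab/ → eogavaigeab.
Rule 4 (final devoicing): /b/ is a voiced stop in word-final position, so it devoices to [p]. /eogavaigeab/ → eogavaigeap.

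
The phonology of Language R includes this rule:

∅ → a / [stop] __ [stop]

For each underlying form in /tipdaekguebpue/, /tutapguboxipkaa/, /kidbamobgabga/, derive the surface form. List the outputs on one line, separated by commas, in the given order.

/tipdaekguebpue/: /p/ and /d/ form a stop–stop cluster, so [a] is inserted between them. /k/ and /g/ form a stop–stop cluster, so [a] is inserted between them. /b/ and /p/ form a stop–stop cluster, so [a] is inserted between them. → [tipadaekaguebapue].
/tutapguboxipkaa/: /p/ and /g/ form a stop–stop cluster, so [a] is inserted between them. /p/ and /k/ form a stop–stop cluster, so [a] is inserted between them. → [tutapaguboxipakaa].
/kidbamobgabga/: /d/ and /b/ form a stop–stop cluster, so [a] is inserted between them. /b/ and /g/ form a stop–stop cluster, so [a] is inserted between them. /b/ and /g/ form a stop–stop cluster, so [a] is inserted between them. → [kidabamobagabaga].

tipadaekaguebapue, tutapaguboxipakaa, kidabamobagabaga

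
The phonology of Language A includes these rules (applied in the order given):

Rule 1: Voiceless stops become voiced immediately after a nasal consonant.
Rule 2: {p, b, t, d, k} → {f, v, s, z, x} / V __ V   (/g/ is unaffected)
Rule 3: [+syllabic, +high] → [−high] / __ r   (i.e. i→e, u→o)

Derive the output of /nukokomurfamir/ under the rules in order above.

nuxoxomorfamer

Rule 1 (post-nasal voicing): no segment meets the environment; /nukokomurfamir/ is unchanged.
Rule 2 (intervocalic spirantization): /k/ is a stop between vowels /u/ and /o/, so it spirantizes to the fricative [x]. /k/ is a stop between vowels /o/ and /o/, so it spirantizes to the fricative [x]. /nukokomurfamir/ → nuxoxomurfamir.
Rule 3 (pre-rhotic lowering): /u/ is a high vowel immediately before /r/, so it lowers to [o]. /i/ is a high vowel immediately before /r/, so it lowers to [e]. /nuxoxomurfamir/ → nuxoxomorfamer.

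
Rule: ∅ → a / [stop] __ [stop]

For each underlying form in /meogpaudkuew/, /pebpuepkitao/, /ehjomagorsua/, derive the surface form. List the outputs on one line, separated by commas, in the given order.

/meogpaudkuew/: /g/ and /p/ form a stop–stop cluster, so [a] is inserted between them. /d/ and /k/ form a stop–stop cluster, so [a] is inserted between them. → [meogapaudakuew].
/pebpuepkitao/: /b/ and /p/ form a stop–stop cluster, so [a] is inserted between them. /p/ and /k/ form a stop–stop cluster, so [a] is inserted between them. → [pebapuepakitao].
/ehjomagorsua/: the rule's environment is not met; surfaces unchanged as [ehjomagorsua].

meogapaudakuew, pebapuepakitao, ehjomagorsua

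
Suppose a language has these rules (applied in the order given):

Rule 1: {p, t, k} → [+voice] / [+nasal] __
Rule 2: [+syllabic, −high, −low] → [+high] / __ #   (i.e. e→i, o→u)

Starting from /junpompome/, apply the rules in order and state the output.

Rule 1 (post-nasal voicing): /p/ is a voiceless stop immediately after the nasal /n/, so it voices to [b]. /p/ is a voiceless stop immediately after the nasal /m/, so it voices to [b]. /junpompome/ → junbombome.
Rule 2 (final vowel raising): /e/ is a mid vowel in word-final position, so it raises to [i]. /junbombome/ → junbombomi.

junbombomi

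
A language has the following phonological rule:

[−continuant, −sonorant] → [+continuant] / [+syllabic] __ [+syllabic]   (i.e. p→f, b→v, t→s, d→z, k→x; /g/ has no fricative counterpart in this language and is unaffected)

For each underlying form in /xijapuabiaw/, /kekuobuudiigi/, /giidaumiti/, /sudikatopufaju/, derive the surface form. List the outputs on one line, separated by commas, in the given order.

/xijapuabiaw/: /p/ is a stop between vowels /a/ and /u/, so it spirantizes to the fricative [f]. /b/ is a stop between vowels /a/ and /i/, so it spirantizes to the fricative [v]. → [xijafuaviaw].
/kekuobuudiigi/: /k/ is a stop between vowels /e/ and /u/, so it spirantizes to the fricative [x]. /b/ is a stop between vowels /o/ and /u/, so it spirantizes to the fricative [v]. /d/ is a stop between vowels /u/ and /i/, so it spirantizes to the fricative [z]. → [kexuovuuziigi].
/giidaumiti/: /d/ is a stop between vowels /i/ and /a/, so it spirantizes to the fricative [z]. /t/ is a stop between vowels /i/ and /i/, so it spirantizes to the fricative [s]. → [giizaumisi].
/sudikatopufaju/: /d/ is a stop between vowels /u/ and /i/, so it spirantizes to the fricative [z]. /k/ is a stop between vowels /i/ and /a/, so it spirantizes to the fricative [x]. /t/ is a stop between vowels /a/ and /o/, so it spirantizes to the fricative [s]. /p/ is a stop between vowels /o/ and /u/, so it spirantizes to the fricative [f]. → [suzixasofufaju].

xijafuaviaw, kexuovuuziigi, giizaumisi, suzixasofufaju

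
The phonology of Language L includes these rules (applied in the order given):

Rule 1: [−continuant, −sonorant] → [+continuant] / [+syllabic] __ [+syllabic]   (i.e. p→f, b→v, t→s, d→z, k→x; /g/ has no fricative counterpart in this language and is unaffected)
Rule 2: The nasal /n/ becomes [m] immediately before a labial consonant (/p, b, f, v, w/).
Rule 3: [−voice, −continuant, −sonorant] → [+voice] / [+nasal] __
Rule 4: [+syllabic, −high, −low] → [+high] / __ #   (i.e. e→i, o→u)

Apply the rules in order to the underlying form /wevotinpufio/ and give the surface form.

Rule 1 (intervocalic spirantization): /t/ is a stop between vowels /o/ and /i/, so it spirantizes to the fricative [s]. /wevotinpufio/ → wevosinpufio.
Rule 2 (nasal place assimilation): /n/ precedes the labial consonant /p/, so it assimilates in place to [m]. /wevosinpufio/ → wevosimpufio.
Rule 3 (post-nasal voicing): /p/ is a voiceless stop immediately after the nasal /m/, so it voices to [b]. /wevosimpufio/ → wevosimbufio.
Rule 4 (final vowel raising): /o/ is a mid vowel in word-final position, so it raises to [u]. /wevosimbufio/ → wevosimbufiu.

wevosimbufiu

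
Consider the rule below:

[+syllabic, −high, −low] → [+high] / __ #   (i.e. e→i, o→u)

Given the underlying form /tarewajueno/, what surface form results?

/o/ is a mid vowel in word-final position, so it raises to [u].
The other instances of /e/ do not occur in the required environment and remain unchanged.
Surface form: [tarewajuenu].

tarewajuenu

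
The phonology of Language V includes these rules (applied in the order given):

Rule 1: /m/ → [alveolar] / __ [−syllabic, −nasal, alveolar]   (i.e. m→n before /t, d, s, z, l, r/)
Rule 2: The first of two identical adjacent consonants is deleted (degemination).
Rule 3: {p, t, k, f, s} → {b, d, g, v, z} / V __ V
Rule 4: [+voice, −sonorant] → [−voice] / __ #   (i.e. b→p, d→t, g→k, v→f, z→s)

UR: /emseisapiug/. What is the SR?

enseizabiuk

Rule 1 (nasal place assimilation): /m/ precedes the alveolar consonant /s/, so it assimilates in place to [n]. /emseisapiug/ → enseisapiug.
Rule 2 (degemination): no segment meets the environment; /enseisapiug/ is unchanged.
Rule 3 (intervocalic voicing): /s/ is a voiceless obstruent between vowels /i/ and /a/, so it voices to [z]. /p/ is a voiceless obstruent between vowels /a/ and /i/, so it voices to [b]. /enseisapiug/ → enseizabiug.
Rule 4 (final devoicing): /g/ is a voiced obstruent in word-final position, so it devoices to [k]. /enseizabiug/ → enseizabiuk.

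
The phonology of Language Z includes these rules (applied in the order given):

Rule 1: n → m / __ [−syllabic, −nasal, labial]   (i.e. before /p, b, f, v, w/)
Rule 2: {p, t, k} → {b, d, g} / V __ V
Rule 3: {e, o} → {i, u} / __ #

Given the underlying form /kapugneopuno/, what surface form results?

Rule 1 (nasal place assimilation): no segment meets the environment; /kapugneopuno/ is unchanged.
Rule 2 (intervocalic voicing): /p/ is a voiceless stop between vowels /a/ and /u/, so it voices to [b]. /p/ is a voiceless stop between vowels /o/ and /u/, so it voices to [b]. /kapugneopuno/ → kabugneobuno.
Rule 3 (final vowel raising): /o/ is a mid vowel in word-final position, so it raises to [u]. /kabugneobuno/ → kabugneobunu.

kabugneobunu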